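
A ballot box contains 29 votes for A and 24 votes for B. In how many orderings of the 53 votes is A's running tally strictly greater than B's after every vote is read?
Strict-lead orderings = 73514652074500

Total orderings of the 53 votes with 29 for A: C(53, 29) = 779255311989700. By the Bertrand ballot formula (Cycle Lemma / reflection principle), the number of orderings in which A is strictly ahead of B throughout is (p − q)/(p + q) · C(p + q, p) = (29 − 24)/(29 + 24) · 779255311989700 = 73514652074500.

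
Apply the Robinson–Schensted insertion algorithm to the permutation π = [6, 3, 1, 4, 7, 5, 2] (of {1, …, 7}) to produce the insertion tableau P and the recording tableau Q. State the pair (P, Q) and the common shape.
P = [1, 2, 5] / [3, 4] / [6, 7];  Q = [1, 4, 5] / [2, 6] / [3, 7];  common shape = (3, 2, 2)

Row-insert the values π_1, π_2, … into P one at a time, bumping the leftmost entry strictly greater than the inserted value down to the next row. The recording tableau Q records, in position (i, j), the step at which that cell was added to P.
  Insert 6 (step 1): P = [6];  Q = [1]
  Insert 3 (step 2): P = [3] / [6];  Q = [1] / [2]
  Insert 1 (step 3): P = [1] / [3] / [6];  Q = [1] / [2] / [3]
  Insert 4 (step 4): P = [1, 4] / [3] / [6];  Q = [1, 4] / [2] / [3]
  Insert 7 (step 5): P = [1, 4, 7] / [3] / [6];  Q = [1, 4, 5] / [2] / [3]
  Insert 5 (step 6): P = [1, 4, 5] / [3, 7] / [6];  Q = [1, 4, 5] / [2, 6] / [3]
  Insert 2 (step 7): P = [1, 2, 5] / [3, 4] / [6, 7];  Q = [1, 4, 5] / [2, 6] / [3, 7]
Final shape: (3, 2, 2).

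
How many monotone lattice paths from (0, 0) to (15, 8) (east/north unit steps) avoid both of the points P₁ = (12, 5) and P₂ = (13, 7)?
Number of paths = 189686

Inclusion–exclusion. Total paths: C(23, 15) = 490314. Through P₁: C(17, 12)·C(6, 3) = 123760. Through P₂: C(20, 13)·C(3, 2) = 232560. Since P₁ is strictly southwest of P₂, a monotone path through both must visit P₁ then P₂; paths through both = C(17, 12)·C(3, 1)·C(3, 2) = 55692. Avoid both = 490314 − 123760 − 232560 + 55692 = 189686.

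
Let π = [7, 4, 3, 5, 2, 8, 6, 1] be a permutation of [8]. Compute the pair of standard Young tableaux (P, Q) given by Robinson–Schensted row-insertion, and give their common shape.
P = [1, 5, 6] / [2, 8] / [3] / [4] / [7];  Q = [1, 4, 6] / [2, 7] / [3] / [5] / [8];  common shape = (3, 2, 1, 1, 1)

Row-insert the values π_1, π_2, … into P one at a time, bumping the leftmost entry strictly greater than the inserted value down to the next row. The recording tableau Q records, in position (i, j), the step at which that cell was added to P.
  Insert 7 (step 1): P = [7];  Q = [1]
  Insert 4 (step 2): P = [4] / [7];  Q = [1] / [2]
  Insert 3 (step 3): P = [3] / [4] / [7];  Q = [1] / [2] / [3]
  Insert 5 (step 4): P = [3, 5] / [4] / [7];  Q = [1, 4] / [2] / [3]
  Insert 2 (step 5): P = [2, 5] / [3] / [4] / [7];  Q = [1, 4] / [2] / [3] / [5]
  Insert 8 (step 6): P = [2, 5, 8] / [3] / [4] / [7];  Q = [1, 4, 6] / [2] / [3] / [5]
  Insert 6 (step 7): P = [2, 5, 6] / [3, 8] / [4] / [7];  Q = [1, 4, 6] / [2, 7] / [3] / [5]
  Insert 1 (step 8): P = [1, 5, 6] / [2, 8] / [3] / [4] / [7];  Q = [1, 4, 6] / [2, 7] / [3] / [5] / [8]
Final shape: (3, 2, 1, 1, 1).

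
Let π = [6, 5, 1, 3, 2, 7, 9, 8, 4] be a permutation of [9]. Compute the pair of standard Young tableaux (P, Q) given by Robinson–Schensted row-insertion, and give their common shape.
P = [1, 2, 4, 8] / [3, 7] / [5, 9] / [6];  Q = [1, 4, 6, 7] / [2, 8] / [3, 9] / [5];  common shape = (4, 2, 2, 1)

Row-insert the values π_1, π_2, … into P one at a time, bumping the leftmost entry strictly greater than the inserted value down to the next row. The recording tableau Q records, in position (i, j), the step at which that cell was added to P.
  Insert 6 (step 1): P = [6];  Q = [1]
  Insert 5 (step 2): P = [5] / [6];  Q = [1] / [2]
  Insert 1 (step 3): P = [1] / [5] / [6];  Q = [1] / [2] / [3]
  Insert 3 (step 4): P = [1, 3] / [5] / [6];  Q = [1, 4] / [2] / [3]
  Insert 2 (step 5): P = [1, 2] / [3] / [5] / [6];  Q = [1, 4] / [2] / [3] / [5]
  Insert 7 (step 6): P = [1, 2, 7] / [3] / [5] / [6];  Q = [1, 4, 6] / [2] / [3] / [5]
  Insert 9 (step 7): P = [1, 2, 7, 9] / [3] / [5] / [6];  Q = [1, 4, 6, 7] / [2] / [3] / [5]
  Insert 8 (step 8): P = [1, 2, 7, 8] / [3, 9] / [5] / [6];  Q = [1, 4, 6, 7] / [2, 8] / [3] / [5]
  Insert 4 (step 9): P = [1, 2, 4, 8] / [3, 7] / [5, 9] / [6];  Q = [1, 4, 6, 7] / [2, 8] / [3, 9] / [5]
Final shape: (4, 2, 2, 1).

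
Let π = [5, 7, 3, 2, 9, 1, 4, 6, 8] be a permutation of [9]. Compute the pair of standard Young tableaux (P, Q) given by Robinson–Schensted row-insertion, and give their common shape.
P = [1, 4, 6, 8] / [2, 7, 9] / [3] / [5];  Q = [1, 2, 5, 9] / [3, 7, 8] / [4] / [6];  common shape = (4, 3, 1, 1)

Row-insert the values π_1, π_2, … into P one at a time, bumping the leftmost entry strictly greater than the inserted value down to the next row. The recording tableau Q records, in position (i, j), the step at which that cell was added to P.
  Insert 5 (step 1): P = [5];  Q = [1]
  Insert 7 (step 2): P = [5, 7];  Q = [1, 2]
  Insert 3 (step 3): P = [3, 7] / [5];  Q = [1, 2] / [3]
  Insert 2 (step 4): P = [2, 7] / [3] / [5];  Q = [1, 2] / [3] / [4]
  Insert 9 (step 5): P = [2, 7, 9] / [3] / [5];  Q = [1, 2, 5] / [3] / [4]
  Insert 1 (step 6): P = [1, 7, 9] / [2] / [3] / [5];  Q = [1, 2, 5] / [3] / [4] / [6]
  Insert 4 (step 7): P = [1, 4, 9] / [2, 7] / [3] / [5];  Q = [1, 2, 5] / [3, 7] / [4] / [6]
  Insert 6 (step 8): P = [1, 4, 6] / [2, 7, 9] / [3] / [5];  Q = [1, 2, 5] / [3, 7, 8] / [4] / [6]
  Insert 8 (step 9): P = [1, 4, 6, 8] / [2, 7, 9] / [3] / [5];  Q = [1, 2, 5, 9] / [3, 7, 8] / [4] / [6]
Final shape: (4, 3, 1, 1).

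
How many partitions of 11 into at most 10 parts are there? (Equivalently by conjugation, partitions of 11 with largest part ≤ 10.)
p(11, parts ≤ 10) = 55

Partitions of 11 with all parts ≤ 10: 10+1, 9+2, 9+1+1, 8+3, 8+2+1, 8+1+1+1, 7+4, 7+3+1, 7+2+2, 7+2+1+1, 7+1+1+1+1, 6+5, 6+4+1, 6+3+2, 6+3+1+1, 6+2+2+1, 6+2+1+1+1, 6+1+1+1+1+1, 5+5+1, 5+4+2, 5+4+1+1, 5+3+3, 5+3+2+1, 5+3+1+1+1, 5+2+2+2, 5+2+2+1+1, 5+2+1+1+1+1, 5+1+1+1+1+1+1, 4+4+3, 4+4+2+1, … (55 total). Count = 55.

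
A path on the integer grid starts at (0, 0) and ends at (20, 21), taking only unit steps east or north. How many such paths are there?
Number of paths = 269128937220

A monotone lattice path from (0, 0) to (20, 21) consists of 20 east steps and 21 north steps in some order, so it is determined by which 20 of the 41 steps are east. The count is C(41, 20) = 269128937220.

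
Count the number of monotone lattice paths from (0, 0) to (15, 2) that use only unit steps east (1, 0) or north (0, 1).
Number of paths = 136

A monotone lattice path from (0, 0) to (15, 2) consists of 15 east steps and 2 north steps in some order, so it is determined by which 15 of the 17 steps are east. The count is C(17, 15) = 136.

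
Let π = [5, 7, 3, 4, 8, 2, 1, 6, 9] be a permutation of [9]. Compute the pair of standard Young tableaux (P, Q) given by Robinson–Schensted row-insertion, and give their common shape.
P = [1, 4, 6, 9] / [2, 7, 8] / [3] / [5];  Q = [1, 2, 5, 9] / [3, 4, 8] / [6] / [7];  common shape = (4, 3, 1, 1)

Row-insert the values π_1, π_2, … into P one at a time, bumping the leftmost entry strictly greater than the inserted value down to the next row. The recording tableau Q records, in position (i, j), the step at which that cell was added to P.
  Insert 5 (step 1): P = [5];  Q = [1]
  Insert 7 (step 2): P = [5, 7];  Q = [1, 2]
  Insert 3 (step 3): P = [3, 7] / [5];  Q = [1, 2] / [3]
  Insert 4 (step 4): P = [3, 4] / [5, 7];  Q = [1, 2] / [3, 4]
  Insert 8 (step 5): P = [3, 4, 8] / [5, 7];  Q = [1, 2, 5] / [3, 4]
  Insert 2 (step 6): P = [2, 4, 8] / [3, 7] / [5];  Q = [1, 2, 5] / [3, 4] / [6]
  Insert 1 (step 7): P = [1, 4, 8] / [2, 7] / [3] / [5];  Q = [1, 2, 5] / [3, 4] / [6] / [7]
  Insert 6 (step 8): P = [1, 4, 6] / [2, 7, 8] / [3] / [5];  Q = [1, 2, 5] / [3, 4, 8] / [6] / [7]
  Insert 9 (step 9): P = [1, 4, 6, 9] / [2, 7, 8] / [3] / [5];  Q = [1, 2, 5, 9] / [3, 4, 8] / [6] / [7]
Final shape: (4, 3, 1, 1).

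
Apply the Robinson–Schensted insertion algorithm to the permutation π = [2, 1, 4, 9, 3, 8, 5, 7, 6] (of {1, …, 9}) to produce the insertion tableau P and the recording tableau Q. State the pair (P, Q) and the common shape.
P = [1, 3, 5, 6] / [2, 4, 7] / [8] / [9];  Q = [1, 3, 4, 8] / [2, 5, 6] / [7] / [9];  common shape = (4, 3, 1, 1)

Row-insert the values π_1, π_2, … into P one at a time, bumping the leftmost entry strictly greater than the inserted value down to the next row. The recording tableau Q records, in position (i, j), the step at which that cell was added to P.
  Insert 2 (step 1): P = [2];  Q = [1]
  Insert 1 (step 2): P = [1] / [2];  Q = [1] / [2]
  Insert 4 (step 3): P = [1, 4] / [2];  Q = [1, 3] / [2]
  Insert 9 (step 4): P = [1, 4, 9] / [2];  Q = [1, 3, 4] / [2]
  Insert 3 (step 5): P = [1, 3, 9] / [2, 4];  Q = [1, 3, 4] / [2, 5]
  Insert 8 (step 6): P = [1, 3, 8] / [2, 4, 9];  Q = [1, 3, 4] / [2, 5, 6]
  Insert 5 (step 7): P = [1, 3, 5] / [2, 4, 8] / [9];  Q = [1, 3, 4] / [2, 5, 6] / [7]
  Insert 7 (step 8): P = [1, 3, 5, 7] / [2, 4, 8] / [9];  Q = [1, 3, 4, 8] / [2, 5, 6] / [7]
  Insert 6 (step 9): P = [1, 3, 5, 6] / [2, 4, 7] / [8] / [9];  Q = [1, 3, 4, 8] / [2, 5, 6] / [7] / [9]
Final shape: (4, 3, 1, 1).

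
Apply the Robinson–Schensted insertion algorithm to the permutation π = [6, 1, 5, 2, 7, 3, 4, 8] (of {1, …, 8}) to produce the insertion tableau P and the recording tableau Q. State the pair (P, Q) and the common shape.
P = [1, 2, 3, 4, 8] / [5, 7] / [6];  Q = [1, 3, 5, 7, 8] / [2, 6] / [4];  common shape = (5, 2, 1)

Row-insert the values π_1, π_2, … into P one at a time, bumping the leftmost entry strictly greater than the inserted value down to the next row. The recording tableau Q records, in position (i, j), the step at which that cell was added to P.
  Insert 6 (step 1): P = [6];  Q = [1]
  Insert 1 (step 2): P = [1] / [6];  Q = [1] / [2]
  Insert 5 (step 3): P = [1, 5] / [6];  Q = [1, 3] / [2]
  Insert 2 (step 4): P = [1, 2] / [5] / [6];  Q = [1, 3] / [2] / [4]
  Insert 7 (step 5): P = [1, 2, 7] / [5] / [6];  Q = [1, 3, 5] / [2] / [4]
  Insert 3 (step 6): P = [1, 2, 3] / [5, 7] / [6];  Q = [1, 3, 5] / [2, 6] / [4]
  Insert 4 (step 7): P = [1, 2, 3, 4] / [5, 7] / [6];  Q = [1, 3, 5, 7] / [2, 6] / [4]
  Insert 8 (step 8): P = [1, 2, 3, 4, 8] / [5, 7] / [6];  Q = [1, 3, 5, 7, 8] / [2, 6] / [4]
Final shape: (5, 2, 1).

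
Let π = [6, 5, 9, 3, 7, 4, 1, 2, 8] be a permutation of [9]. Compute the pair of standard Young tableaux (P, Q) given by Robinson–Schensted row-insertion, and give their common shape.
P = [1, 2, 8] / [3, 4] / [5, 7] / [6, 9];  Q = [1, 3, 9] / [2, 5] / [4, 6] / [7, 8];  common shape = (3, 2, 2, 2)

Row-insert the values π_1, π_2, … into P one at a time, bumping the leftmost entry strictly greater than the inserted value down to the next row. The recording tableau Q records, in position (i, j), the step at which that cell was added to P.
  Insert 6 (step 1): P = [6];  Q = [1]
  Insert 5 (step 2): P = [5] / [6];  Q = [1] / [2]
  Insert 9 (step 3): P = [5, 9] / [6];  Q = [1, 3] / [2]
  Insert 3 (step 4): P = [3, 9] / [5] / [6];  Q = [1, 3] / [2] / [4]
  Insert 7 (step 5): P = [3, 7] / [5, 9] / [6];  Q = [1, 3] / [2, 5] / [4]
  Insert 4 (step 6): P = [3, 4] / [5, 7] / [6, 9];  Q = [1, 3] / [2, 5] / [4, 6]
  Insert 1 (step 7): P = [1, 4] / [3, 7] / [5, 9] / [6];  Q = [1, 3] / [2, 5] / [4, 6] / [7]
  Insert 2 (step 8): P = [1, 2] / [3, 4] / [5, 7] / [6, 9];  Q = [1, 3] / [2, 5] / [4, 6] / [7, 8]
  Insert 8 (step 9): P = [1, 2, 8] / [3, 4] / [5, 7] / [6, 9];  Q = [1, 3, 9] / [2, 5] / [4, 6] / [7, 8]
Final shape: (3, 2, 2, 2).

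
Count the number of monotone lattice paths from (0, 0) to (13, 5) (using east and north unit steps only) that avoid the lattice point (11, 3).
Number of paths = 6384

Total paths from (0, 0) to (13, 5): C(18, 13) = 8568. Paths through (11, 3): (paths (0, 0) → (11, 3)) × (paths (11, 3) → (13, 5)) = C(14, 11) · C(4, 2) = 364 · 6 = 2184. Avoidance count = 8568 − 2184 = 6384.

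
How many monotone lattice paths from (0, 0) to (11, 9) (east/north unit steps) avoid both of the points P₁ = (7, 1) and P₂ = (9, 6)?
Number of paths = 115630

Inclusion–exclusion. Total paths: C(20, 11) = 167960. Through P₁: C(8, 7)·C(12, 4) = 3960. Through P₂: C(15, 9)·C(5, 2) = 50050. Since P₁ is strictly southwest of P₂, a monotone path through both must visit P₁ then P₂; paths through both = C(8, 7)·C(7, 2)·C(5, 2) = 1680. Avoid both = 167960 − 3960 − 50050 + 1680 = 115630.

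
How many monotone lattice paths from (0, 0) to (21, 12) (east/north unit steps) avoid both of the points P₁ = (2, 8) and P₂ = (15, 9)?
Number of paths = 244641429

Inclusion–exclusion. Total paths: C(33, 21) = 354817320. Through P₁: C(10, 2)·C(23, 19) = 398475. Through P₂: C(24, 15)·C(9, 6) = 109830336. Since P₁ is strictly southwest of P₂, a monotone path through both must visit P₁ then P₂; paths through both = C(10, 2)·C(14, 13)·C(9, 6) = 52920. Avoid both = 354817320 − 398475 − 109830336 + 52920 = 244641429.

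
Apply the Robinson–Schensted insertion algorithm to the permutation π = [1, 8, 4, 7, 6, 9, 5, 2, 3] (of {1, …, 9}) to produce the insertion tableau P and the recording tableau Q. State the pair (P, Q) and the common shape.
P = [1, 2, 3, 9] / [4, 5] / [6] / [7] / [8];  Q = [1, 2, 4, 6] / [3, 9] / [5] / [7] / [8];  common shape = (4, 2, 1, 1, 1)

Row-insert the values π_1, π_2, … into P one at a time, bumping the leftmost entry strictly greater than the inserted value down to the next row. The recording tableau Q records, in position (i, j), the step at which that cell was added to P.
  Insert 1 (step 1): P = [1];  Q = [1]
  Insert 8 (step 2): P = [1, 8];  Q = [1, 2]
  Insert 4 (step 3): P = [1, 4] / [8];  Q = [1, 2] / [3]
  Insert 7 (step 4): P = [1, 4, 7] / [8];  Q = [1, 2, 4] / [3]
  Insert 6 (step 5): P = [1, 4, 6] / [7] / [8];  Q = [1, 2, 4] / [3] / [5]
  Insert 9 (step 6): P = [1, 4, 6, 9] / [7] / [8];  Q = [1, 2, 4, 6] / [3] / [5]
  Insert 5 (step 7): P = [1, 4, 5, 9] / [6] / [7] / [8];  Q = [1, 2, 4, 6] / [3] / [5] / [7]
  Insert 2 (step 8): P = [1, 2, 5, 9] / [4] / [6] / [7] / [8];  Q = [1, 2, 4, 6] / [3] / [5] / [7] / [8]
  Insert 3 (step 9): P = [1, 2, 3, 9] / [4, 5] / [6] / [7] / [8];  Q = [1, 2, 4, 6] / [3, 9] / [5] / [7] / [8]
Final shape: (4, 2, 1, 1, 1).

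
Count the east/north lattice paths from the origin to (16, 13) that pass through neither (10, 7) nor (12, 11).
Number of paths = 33988593

Inclusion–exclusion. Total paths: C(29, 16) = 67863915. Through P₁: C(17, 10)·C(12, 6) = 17969952. Through P₂: C(23, 12)·C(6, 4) = 20281170. Since P₁ is strictly southwest of P₂, a monotone path through both must visit P₁ then P₂; paths through both = C(17, 10)·C(6, 2)·C(6, 4) = 4375800. Avoid both = 67863915 − 17969952 − 20281170 + 4375800 = 33988593.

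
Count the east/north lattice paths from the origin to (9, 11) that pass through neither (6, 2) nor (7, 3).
Number of paths = 158920

Inclusion–exclusion. Total paths: C(20, 9) = 167960. Through P₁: C(8, 6)·C(12, 3) = 6160. Through P₂: C(10, 7)·C(10, 2) = 5400. Since P₁ is strictly southwest of P₂, a monotone path through both must visit P₁ then P₂; paths through both = C(8, 6)·C(2, 1)·C(10, 2) = 2520. Avoid both = 167960 − 6160 − 5400 + 2520 = 158920.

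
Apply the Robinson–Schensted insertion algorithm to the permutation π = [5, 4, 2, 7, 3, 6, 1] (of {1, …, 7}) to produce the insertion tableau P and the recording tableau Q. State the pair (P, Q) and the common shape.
P = [1, 3, 6] / [2, 7] / [4] / [5];  Q = [1, 4, 6] / [2, 5] / [3] / [7];  common shape = (3, 2, 1, 1)

Row-insert the values π_1, π_2, … into P one at a time, bumping the leftmost entry strictly greater than the inserted value down to the next row. The recording tableau Q records, in position (i, j), the step at which that cell was added to P.
  Insert 5 (step 1): P = [5];  Q = [1]
  Insert 4 (step 2): P = [4] / [5];  Q = [1] / [2]
  Insert 2 (step 3): P = [2] / [4] / [5];  Q = [1] / [2] / [3]
  Insert 7 (step 4): P = [2, 7] / [4] / [5];  Q = [1, 4] / [2] / [3]
  Insert 3 (step 5): P = [2, 3] / [4, 7] / [5];  Q = [1, 4] / [2, 5] / [3]
  Insert 6 (step 6): P = [2, 3, 6] / [4, 7] / [5];  Q = [1, 4, 6] / [2, 5] / [3]
  Insert 1 (step 7): P = [1, 3, 6] / [2, 7] / [4] / [5];  Q = [1, 4, 6] / [2, 5] / [3] / [7]
Final shape: (3, 2, 1, 1).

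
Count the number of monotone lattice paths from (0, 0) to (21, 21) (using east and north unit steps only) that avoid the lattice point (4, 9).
Number of paths = 501152280915

Total paths from (0, 0) to (21, 21): C(42, 21) = 538257874440. Paths through (4, 9): (paths (0, 0) → (4, 9)) × (paths (4, 9) → (21, 21)) = C(13, 4) · C(29, 17) = 715 · 51895935 = 37105593525. Avoidance count = 538257874440 − 37105593525 = 501152280915.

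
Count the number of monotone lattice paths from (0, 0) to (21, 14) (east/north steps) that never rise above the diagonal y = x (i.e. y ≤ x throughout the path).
Number of paths = 843621600

By the reflection principle (André's argument), the number of monotone paths to (21, 14) with n ≤ m that never go above y = x is C(35, 21) − C(35, 22) = 2319959400 − 1476337800 = 843621600.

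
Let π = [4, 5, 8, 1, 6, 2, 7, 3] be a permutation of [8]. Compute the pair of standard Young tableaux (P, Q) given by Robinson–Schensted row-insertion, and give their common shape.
P = [1, 2, 3, 7] / [4, 5, 6] / [8];  Q = [1, 2, 3, 7] / [4, 5, 8] / [6];  common shape = (4, 3, 1)

Row-insert the values π_1, π_2, … into P one at a time, bumping the leftmost entry strictly greater than the inserted value down to the next row. The recording tableau Q records, in position (i, j), the step at which that cell was added to P.
  Insert 4 (step 1): P = [4];  Q = [1]
  Insert 5 (step 2): P = [4, 5];  Q = [1, 2]
  Insert 8 (step 3): P = [4, 5, 8];  Q = [1, 2, 3]
  Insert 1 (step 4): P = [1, 5, 8] / [4];  Q = [1, 2, 3] / [4]
  Insert 6 (step 5): P = [1, 5, 6] / [4, 8];  Q = [1, 2, 3] / [4, 5]
  Insert 2 (step 6): P = [1, 2, 6] / [4, 5] / [8];  Q = [1, 2, 3] / [4, 5] / [6]
  Insert 7 (step 7): P = [1, 2, 6, 7] / [4, 5] / [8];  Q = [1, 2, 3, 7] / [4, 5] / [6]
  Insert 3 (step 8): P = [1, 2, 3, 7] / [4, 5, 6] / [8];  Q = [1, 2, 3, 7] / [4, 5, 8] / [6]
Final shape: (4, 3, 1).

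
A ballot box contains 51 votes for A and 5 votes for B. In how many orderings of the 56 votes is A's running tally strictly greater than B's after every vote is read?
Strict-lead orderings = 3137706

Total orderings of the 56 votes with 51 for A: C(56, 51) = 3819816. By the Bertrand ballot formula (Cycle Lemma / reflection principle), the number of orderings in which A is strictly ahead of B throughout is (p − q)/(p + q) · C(p + q, p) = (51 − 5)/(51 + 5) · 3819816 = 3137706.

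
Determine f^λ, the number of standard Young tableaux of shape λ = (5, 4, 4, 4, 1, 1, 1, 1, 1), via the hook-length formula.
# SYT of shape (5, 4, 4, 4, 1, 1, 1, 1, 1) = 401119488

Hook-length formula: f^λ = n! / Π hook(c), product over all cells c of the Young diagram. For λ = (5, 4, 4, 4, 1, 1, 1, 1, 1), n = 22 boxes. Hook lengths by row (left-to-right, top-to-bottom): [13, 7, 6, 5, 1]; [11, 5, 4, 3]; [10, 4, 3, 2]; [9, 3, 2, 1]; [5]; [4]; [3]; [2]; [1]. Product of hooks = 2802159360000. So f^λ = 22! / 2802159360000 = 1124000727777607680000 / 2802159360000 = 401119488.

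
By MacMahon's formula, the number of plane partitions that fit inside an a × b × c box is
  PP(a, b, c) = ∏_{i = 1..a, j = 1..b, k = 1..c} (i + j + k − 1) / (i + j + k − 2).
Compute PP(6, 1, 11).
PP(6, 1, 11) = 12376

Evaluate the triple product over i = 1..6, j = 1..1, k = 1..11. The factors are (2/1) · (3/2) · (4/3) · (5/4) · (6/5) · (7/6) · (8/7) · (9/8) · … (66 factors total). The numerators and denominators telescope so the product is an integer; carrying out the multiplication exactly gives PP(6, 1, 11) = 12376.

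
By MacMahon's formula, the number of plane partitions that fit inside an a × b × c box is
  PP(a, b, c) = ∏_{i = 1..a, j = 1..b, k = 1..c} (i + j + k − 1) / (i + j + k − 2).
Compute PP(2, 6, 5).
PP(2, 6, 5) = 60984

Evaluate the triple product over i = 1..2, j = 1..6, k = 1..5. The factors are (2/1) · (3/2) · (4/3) · (5/4) · (6/5) · (3/2) · (4/3) · (5/4) · … (60 factors total). The numerators and denominators telescope so the product is an integer; carrying out the multiplication exactly gives PP(2, 6, 5) = 60984.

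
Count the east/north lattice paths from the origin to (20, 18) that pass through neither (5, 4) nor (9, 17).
Number of paths = 23771700810

Inclusion–exclusion. Total paths: C(38, 20) = 33578000610. Through P₁: C(9, 5)·C(29, 15) = 9772403760. Through P₂: C(26, 9)·C(12, 11) = 37494600. Since P₁ is strictly southwest of P₂, a monotone path through both must visit P₁ then P₂; paths through both = C(9, 5)·C(17, 4)·C(12, 11) = 3598560. Avoid both = 33578000610 − 9772403760 − 37494600 + 3598560 = 23771700810.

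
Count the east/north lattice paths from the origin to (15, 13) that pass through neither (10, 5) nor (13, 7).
Number of paths = 32247579

Inclusion–exclusion. Total paths: C(28, 15) = 37442160. Through P₁: C(15, 10)·C(13, 5) = 3864861. Through P₂: C(20, 13)·C(8, 2) = 2170560. Since P₁ is strictly southwest of P₂, a monotone path through both must visit P₁ then P₂; paths through both = C(15, 10)·C(5, 3)·C(8, 2) = 840840. Avoid both = 37442160 − 3864861 − 2170560 + 840840 = 32247579.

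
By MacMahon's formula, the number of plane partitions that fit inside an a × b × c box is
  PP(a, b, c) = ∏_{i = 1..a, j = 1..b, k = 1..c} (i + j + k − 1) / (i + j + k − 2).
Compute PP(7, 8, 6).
PP(7, 8, 6) = 19702998159210080

Evaluate the triple product over i = 1..7, j = 1..8, k = 1..6. The factors are (2/1) · (3/2) · (4/3) · (5/4) · (6/5) · (7/6) · (3/2) · (4/3) · … (336 factors total). The numerators and denominators telescope so the product is an integer; carrying out the multiplication exactly gives PP(7, 8, 6) = 19702998159210080.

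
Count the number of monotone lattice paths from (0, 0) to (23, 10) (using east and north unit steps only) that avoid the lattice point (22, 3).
Number of paths = 92542640

Total paths from (0, 0) to (23, 10): C(33, 23) = 92561040. Paths through (22, 3): (paths (0, 0) → (22, 3)) × (paths (22, 3) → (23, 10)) = C(25, 22) · C(8, 1) = 2300 · 8 = 18400. Avoidance count = 92561040 − 18400 = 92542640.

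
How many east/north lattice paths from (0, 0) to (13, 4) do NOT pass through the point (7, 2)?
Number of paths = 1372

Total paths from (0, 0) to (13, 4): C(17, 13) = 2380. Paths through (7, 2): (paths (0, 0) → (7, 2)) × (paths (7, 2) → (13, 4)) = C(9, 7) · C(8, 6) = 36 · 28 = 1008. Avoidance count = 2380 − 1008 = 1372.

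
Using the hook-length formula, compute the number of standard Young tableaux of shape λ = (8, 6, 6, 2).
# SYT of shape (8, 6, 6, 2) = 224478540

Hook-length formula: f^λ = n! / Π hook(c), product over all cells c of the Young diagram. For λ = (8, 6, 6, 2), n = 22 boxes. Hook lengths by row (left-to-right, top-to-bottom): [11, 10, 8, 7, 6, 5, 2, 1]; [8, 7, 5, 4, 3, 2]; [7, 6, 4, 3, 2, 1]; [2, 1]. Product of hooks = 5007163392000. So f^λ = 22! / 5007163392000 = 1124000727777607680000 / 5007163392000 = 224478540.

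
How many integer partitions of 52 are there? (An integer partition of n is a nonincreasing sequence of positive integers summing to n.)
p(52) = 281589

Compute p(n) via the recurrence p(n, m) = p(n, m−1) + p(n−m, m), where p(n, m) counts partitions of n with all parts ≤ m and p(n) = p(n, n). The base cases are p(0, m) = 1 and p(n, 0) = 0 for n > 0. Filling the table yields p(52) = 281589. (Euler's pentagonal recurrence is an alternative.)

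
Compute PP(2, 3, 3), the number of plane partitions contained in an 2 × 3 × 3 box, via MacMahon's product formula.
PP(2, 3, 3) = 175

Evaluate the triple product over i = 1..2, j = 1..3, k = 1..3. The factors are (2/1) · (3/2) · (4/3) · (3/2) · (4/3) · (5/4) · (4/3) · (5/4) · … (18 factors total). The numerators and denominators telescope so the product is an integer; carrying out the multiplication exactly gives PP(2, 3, 3) = 175.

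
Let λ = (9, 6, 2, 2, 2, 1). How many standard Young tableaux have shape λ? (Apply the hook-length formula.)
# SYT of shape (9, 6, 2, 2, 2, 1) = 960269310

Hook-length formula: f^λ = n! / Π hook(c), product over all cells c of the Young diagram. For λ = (9, 6, 2, 2, 2, 1), n = 22 boxes. Hook lengths by row (left-to-right, top-to-bottom): [14, 12, 8, 7, 6, 5, 3, 2, 1]; [10, 8, 4, 3, 2, 1]; [5, 3]; [4, 2]; [3, 1]; [1]. Product of hooks = 1170505728000. So f^λ = 22! / 1170505728000 = 1124000727777607680000 / 1170505728000 = 960269310.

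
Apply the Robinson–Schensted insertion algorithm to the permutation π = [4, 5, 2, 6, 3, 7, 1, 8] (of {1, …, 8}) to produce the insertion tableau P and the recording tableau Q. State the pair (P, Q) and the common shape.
P = [1, 3, 6, 7, 8] / [2, 5] / [4];  Q = [1, 2, 4, 6, 8] / [3, 5] / [7];  common shape = (5, 2, 1)

Row-insert the values π_1, π_2, … into P one at a time, bumping the leftmost entry strictly greater than the inserted value down to the next row. The recording tableau Q records, in position (i, j), the step at which that cell was added to P.
  Insert 4 (step 1): P = [4];  Q = [1]
  Insert 5 (step 2): P = [4, 5];  Q = [1, 2]
  Insert 2 (step 3): P = [2, 5] / [4];  Q = [1, 2] / [3]
  Insert 6 (step 4): P = [2, 5, 6] / [4];  Q = [1, 2, 4] / [3]
  Insert 3 (step 5): P = [2, 3, 6] / [4, 5];  Q = [1, 2, 4] / [3, 5]
  Insert 7 (step 6): P = [2, 3, 6, 7] / [4, 5];  Q = [1, 2, 4, 6] / [3, 5]
  Insert 1 (step 7): P = [1, 3, 6, 7] / [2, 5] / [4];  Q = [1, 2, 4, 6] / [3, 5] / [7]
  Insert 8 (step 8): P = [1, 3, 6, 7, 8] / [2, 5] / [4];  Q = [1, 2, 4, 6, 8] / [3, 5] / [7]
Final shape: (5, 2, 1).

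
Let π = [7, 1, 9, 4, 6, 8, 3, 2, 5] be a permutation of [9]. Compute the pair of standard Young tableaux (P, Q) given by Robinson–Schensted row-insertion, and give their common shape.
P = [1, 2, 5, 8] / [3, 6] / [4, 9] / [7];  Q = [1, 3, 5, 6] / [2, 4] / [7, 9] / [8];  common shape = (4, 2, 2, 1)

Row-insert the values π_1, π_2, … into P one at a time, bumping the leftmost entry strictly greater than the inserted value down to the next row. The recording tableau Q records, in position (i, j), the step at which that cell was added to P.
  Insert 7 (step 1): P = [7];  Q = [1]
  Insert 1 (step 2): P = [1] / [7];  Q = [1] / [2]
  Insert 9 (step 3): P = [1, 9] / [7];  Q = [1, 3] / [2]
  Insert 4 (step 4): P = [1, 4] / [7, 9];  Q = [1, 3] / [2, 4]
  Insert 6 (step 5): P = [1, 4, 6] / [7, 9];  Q = [1, 3, 5] / [2, 4]
  Insert 8 (step 6): P = [1, 4, 6, 8] / [7, 9];  Q = [1, 3, 5, 6] / [2, 4]
  Insert 3 (step 7): P = [1, 3, 6, 8] / [4, 9] / [7];  Q = [1, 3, 5, 6] / [2, 4] / [7]
  Insert 2 (step 8): P = [1, 2, 6, 8] / [3, 9] / [4] / [7];  Q = [1, 3, 5, 6] / [2, 4] / [7] / [8]
  Insert 5 (step 9): P = [1, 2, 5, 8] / [3, 6] / [4, 9] / [7];  Q = [1, 3, 5, 6] / [2, 4] / [7, 9] / [8]
Final shape: (4, 2, 2, 1).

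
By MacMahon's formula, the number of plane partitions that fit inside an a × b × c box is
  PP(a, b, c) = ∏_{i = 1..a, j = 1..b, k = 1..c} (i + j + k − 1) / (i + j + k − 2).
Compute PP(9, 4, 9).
PP(9, 4, 9) = 1832516612010448

Evaluate the triple product over i = 1..9, j = 1..4, k = 1..9. The factors are (2/1) · (3/2) · (4/3) · (5/4) · (6/5) · (7/6) · (8/7) · (9/8) · … (324 factors total). The numerators and denominators telescope so the product is an integer; carrying out the multiplication exactly gives PP(9, 4, 9) = 1832516612010448.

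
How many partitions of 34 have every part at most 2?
p(34, parts ≤ 2) = 18

Use the recurrence p(n, m) = p(n, m−1) + p(n−m, m): either the largest part is < m (count p(n, m−1)) or the largest part is exactly m (remove one copy of m, count p(n−m, m)). With p(0, ·) = 1 this gives p(34, parts ≤ 2) = 18. (By conjugating Young diagrams, this also counts partitions of 34 into at most 2 parts.)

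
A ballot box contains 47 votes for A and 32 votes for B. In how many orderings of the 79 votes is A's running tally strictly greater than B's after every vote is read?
Strict-lead orderings = 2496103593217027343550

Total orderings of the 79 votes with 47 for A: C(79, 47) = 13146145590943010676030. By the Bertrand ballot formula (Cycle Lemma / reflection principle), the number of orderings in which A is strictly ahead of B throughout is (p − q)/(p + q) · C(p + q, p) = (47 − 32)/(47 + 32) · 13146145590943010676030 = 2496103593217027343550.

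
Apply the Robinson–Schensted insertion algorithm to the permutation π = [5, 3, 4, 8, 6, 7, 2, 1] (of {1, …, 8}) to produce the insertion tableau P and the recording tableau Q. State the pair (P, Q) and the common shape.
P = [1, 4, 6, 7] / [2, 8] / [3] / [5];  Q = [1, 3, 4, 6] / [2, 5] / [7] / [8];  common shape = (4, 2, 1, 1)

Row-insert the values π_1, π_2, … into P one at a time, bumping the leftmost entry strictly greater than the inserted value down to the next row. The recording tableau Q records, in position (i, j), the step at which that cell was added to P.
  Insert 5 (step 1): P = [5];  Q = [1]
  Insert 3 (step 2): P = [3] / [5];  Q = [1] / [2]
  Insert 4 (step 3): P = [3, 4] / [5];  Q = [1, 3] / [2]
  Insert 8 (step 4): P = [3, 4, 8] / [5];  Q = [1, 3, 4] / [2]
  Insert 6 (step 5): P = [3, 4, 6] / [5, 8];  Q = [1, 3, 4] / [2, 5]
  Insert 7 (step 6): P = [3, 4, 6, 7] / [5, 8];  Q = [1, 3, 4, 6] / [2, 5]
  Insert 2 (step 7): P = [2, 4, 6, 7] / [3, 8] / [5];  Q = [1, 3, 4, 6] / [2, 5] / [7]
  Insert 1 (step 8): P = [1, 4, 6, 7] / [2, 8] / [3] / [5];  Q = [1, 3, 4, 6] / [2, 5] / [7] / [8]
Final shape: (4, 2, 1, 1).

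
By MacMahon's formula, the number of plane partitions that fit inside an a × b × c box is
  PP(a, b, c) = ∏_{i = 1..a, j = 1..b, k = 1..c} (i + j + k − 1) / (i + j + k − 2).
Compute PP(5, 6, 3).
PP(5, 6, 3) = 3737448

Evaluate the triple product over i = 1..5, j = 1..6, k = 1..3. The factors are (2/1) · (3/2) · (4/3) · (3/2) · (4/3) · (5/4) · (4/3) · (5/4) · … (90 factors total). The numerators and denominators telescope so the product is an integer; carrying out the multiplication exactly gives PP(5, 6, 3) = 3737448.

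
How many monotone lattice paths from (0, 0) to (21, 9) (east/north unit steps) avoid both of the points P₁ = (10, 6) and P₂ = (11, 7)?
Number of paths = 10348910

Inclusion–exclusion. Total paths: C(30, 21) = 14307150. Through P₁: C(16, 10)·C(14, 11) = 2914912. Through P₂: C(18, 11)·C(12, 10) = 2100384. Since P₁ is strictly southwest of P₂, a monotone path through both must visit P₁ then P₂; paths through both = C(16, 10)·C(2, 1)·C(12, 10) = 1057056. Avoid both = 14307150 − 2914912 − 2100384 + 1057056 = 10348910.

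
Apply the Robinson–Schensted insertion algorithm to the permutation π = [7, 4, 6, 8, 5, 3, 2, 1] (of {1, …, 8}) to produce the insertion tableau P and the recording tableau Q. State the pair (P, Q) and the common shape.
P = [1, 5, 8] / [2] / [3] / [4] / [6] / [7];  Q = [1, 3, 4] / [2] / [5] / [6] / [7] / [8];  common shape = (3, 1, 1, 1, 1, 1)

Row-insert the values π_1, π_2, … into P one at a time, bumping the leftmost entry strictly greater than the inserted value down to the next row. The recording tableau Q records, in position (i, j), the step at which that cell was added to P.
  Insert 7 (step 1): P = [7];  Q = [1]
  Insert 4 (step 2): P = [4] / [7];  Q = [1] / [2]
  Insert 6 (step 3): P = [4, 6] / [7];  Q = [1, 3] / [2]
  Insert 8 (step 4): P = [4, 6, 8] / [7];  Q = [1, 3, 4] / [2]
  Insert 5 (step 5): P = [4, 5, 8] / [6] / [7];  Q = [1, 3, 4] / [2] / [5]
  Insert 3 (step 6): P = [3, 5, 8] / [4] / [6] / [7];  Q = [1, 3, 4] / [2] / [5] / [6]
  Insert 2 (step 7): P = [2, 5, 8] / [3] / [4] / [6] / [7];  Q = [1, 3, 4] / [2] / [5] / [6] / [7]
  Insert 1 (step 8): P = [1, 5, 8] / [2] / [3] / [4] / [6] / [7];  Q = [1, 3, 4] / [2] / [5] / [6] / [7] / [8]
Final shape: (3, 1, 1, 1, 1, 1).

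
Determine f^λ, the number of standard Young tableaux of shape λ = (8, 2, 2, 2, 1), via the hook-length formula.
# SYT of shape (8, 2, 2, 2, 1) = 42042

Hook-length formula: f^λ = n! / Π hook(c), product over all cells c of the Young diagram. For λ = (8, 2, 2, 2, 1), n = 15 boxes. Hook lengths by row (left-to-right, top-to-bottom): [12, 10, 6, 5, 4, 3, 2, 1]; [5, 3]; [4, 2]; [3, 1]; [1]. Product of hooks = 31104000. So f^λ = 15! / 31104000 = 1307674368000 / 31104000 = 42042.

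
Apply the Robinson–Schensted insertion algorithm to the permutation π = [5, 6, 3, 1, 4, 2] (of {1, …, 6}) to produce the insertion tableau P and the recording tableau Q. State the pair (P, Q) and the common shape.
P = [1, 2] / [3, 4] / [5, 6];  Q = [1, 2] / [3, 5] / [4, 6];  common shape = (2, 2, 2)

Row-insert the values π_1, π_2, … into P one at a time, bumping the leftmost entry strictly greater than the inserted value down to the next row. The recording tableau Q records, in position (i, j), the step at which that cell was added to P.
  Insert 5 (step 1): P = [5];  Q = [1]
  Insert 6 (step 2): P = [5, 6];  Q = [1, 2]
  Insert 3 (step 3): P = [3, 6] / [5];  Q = [1, 2] / [3]
  Insert 1 (step 4): P = [1, 6] / [3] / [5];  Q = [1, 2] / [3] / [4]
  Insert 4 (step 5): P = [1, 4] / [3, 6] / [5];  Q = [1, 2] / [3, 5] / [4]
  Insert 2 (step 6): P = [1, 2] / [3, 4] / [5, 6];  Q = [1, 2] / [3, 5] / [4, 6]
Final shape: (2, 2, 2).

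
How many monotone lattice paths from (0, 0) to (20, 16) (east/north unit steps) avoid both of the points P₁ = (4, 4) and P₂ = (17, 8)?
Number of paths = 5027378385

Inclusion–exclusion. Total paths: C(36, 20) = 7307872110. Through P₁: C(8, 4)·C(28, 16) = 2129522850. Through P₂: C(25, 17)·C(11, 3) = 178459875. Since P₁ is strictly southwest of P₂, a monotone path through both must visit P₁ then P₂; paths through both = C(8, 4)·C(17, 13)·C(11, 3) = 27489000. Avoid both = 7307872110 − 2129522850 − 178459875 + 27489000 = 5027378385.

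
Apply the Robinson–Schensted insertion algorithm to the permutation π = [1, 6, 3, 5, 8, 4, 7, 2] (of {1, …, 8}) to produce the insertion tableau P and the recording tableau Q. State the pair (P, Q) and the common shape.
P = [1, 2, 4, 7] / [3, 8] / [5] / [6];  Q = [1, 2, 4, 5] / [3, 7] / [6] / [8];  common shape = (4, 2, 1, 1)

Row-insert the values π_1, π_2, … into P one at a time, bumping the leftmost entry strictly greater than the inserted value down to the next row. The recording tableau Q records, in position (i, j), the step at which that cell was added to P.
  Insert 1 (step 1): P = [1];  Q = [1]
  Insert 6 (step 2): P = [1, 6];  Q = [1, 2]
  Insert 3 (step 3): P = [1, 3] / [6];  Q = [1, 2] / [3]
  Insert 5 (step 4): P = [1, 3, 5] / [6];  Q = [1, 2, 4] / [3]
  Insert 8 (step 5): P = [1, 3, 5, 8] / [6];  Q = [1, 2, 4, 5] / [3]
  Insert 4 (step 6): P = [1, 3, 4, 8] / [5] / [6];  Q = [1, 2, 4, 5] / [3] / [6]
  Insert 7 (step 7): P = [1, 3, 4, 7] / [5, 8] / [6];  Q = [1, 2, 4, 5] / [3, 7] / [6]
  Insert 2 (step 8): P = [1, 2, 4, 7] / [3, 8] / [5] / [6];  Q = [1, 2, 4, 5] / [3, 7] / [6] / [8]
Final shape: (4, 2, 1, 1).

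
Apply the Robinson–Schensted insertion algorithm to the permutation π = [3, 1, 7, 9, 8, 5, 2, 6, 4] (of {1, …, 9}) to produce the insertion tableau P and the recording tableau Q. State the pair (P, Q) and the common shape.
P = [1, 2, 4] / [3, 5, 6] / [7, 8] / [9];  Q = [1, 3, 4] / [2, 5, 8] / [6, 9] / [7];  common shape = (3, 3, 2, 1)

Row-insert the values π_1, π_2, … into P one at a time, bumping the leftmost entry strictly greater than the inserted value down to the next row. The recording tableau Q records, in position (i, j), the step at which that cell was added to P.
  Insert 3 (step 1): P = [3];  Q = [1]
  Insert 1 (step 2): P = [1] / [3];  Q = [1] / [2]
  Insert 7 (step 3): P = [1, 7] / [3];  Q = [1, 3] / [2]
  Insert 9 (step 4): P = [1, 7, 9] / [3];  Q = [1, 3, 4] / [2]
  Insert 8 (step 5): P = [1, 7, 8] / [3, 9];  Q = [1, 3, 4] / [2, 5]
  Insert 5 (step 6): P = [1, 5, 8] / [3, 7] / [9];  Q = [1, 3, 4] / [2, 5] / [6]
  Insert 2 (step 7): P = [1, 2, 8] / [3, 5] / [7] / [9];  Q = [1, 3, 4] / [2, 5] / [6] / [7]
  Insert 6 (step 8): P = [1, 2, 6] / [3, 5, 8] / [7] / [9];  Q = [1, 3, 4] / [2, 5, 8] / [6] / [7]
  Insert 4 (step 9): P = [1, 2, 4] / [3, 5, 6] / [7, 8] / [9];  Q = [1, 3, 4] / [2, 5, 8] / [6, 9] / [7]
Final shape: (3, 3, 2, 1).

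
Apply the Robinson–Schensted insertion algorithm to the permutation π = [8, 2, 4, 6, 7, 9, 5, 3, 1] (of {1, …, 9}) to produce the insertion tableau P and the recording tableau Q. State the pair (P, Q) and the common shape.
P = [1, 3, 5, 7, 9] / [2] / [4] / [6] / [8];  Q = [1, 3, 4, 5, 6] / [2] / [7] / [8] / [9];  common shape = (5, 1, 1, 1, 1)

Row-insert the values π_1, π_2, … into P one at a time, bumping the leftmost entry strictly greater than the inserted value down to the next row. The recording tableau Q records, in position (i, j), the step at which that cell was added to P.
  Insert 8 (step 1): P = [8];  Q = [1]
  Insert 2 (step 2): P = [2] / [8];  Q = [1] / [2]
  Insert 4 (step 3): P = [2, 4] / [8];  Q = [1, 3] / [2]
  Insert 6 (step 4): P = [2, 4, 6] / [8];  Q = [1, 3, 4] / [2]
  Insert 7 (step 5): P = [2, 4, 6, 7] / [8];  Q = [1, 3, 4, 5] / [2]
  Insert 9 (step 6): P = [2, 4, 6, 7, 9] / [8];  Q = [1, 3, 4, 5, 6] / [2]
  Insert 5 (step 7): P = [2, 4, 5, 7, 9] / [6] / [8];  Q = [1, 3, 4, 5, 6] / [2] / [7]
  Insert 3 (step 8): P = [2, 3, 5, 7, 9] / [4] / [6] / [8];  Q = [1, 3, 4, 5, 6] / [2] / [7] / [8]
  Insert 1 (step 9): P = [1, 3, 5, 7, 9] / [2] / [4] / [6] / [8];  Q = [1, 3, 4, 5, 6] / [2] / [7] / [8] / [9]
Final shape: (5, 1, 1, 1, 1).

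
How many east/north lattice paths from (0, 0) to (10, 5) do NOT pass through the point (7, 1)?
Number of paths = 2723

Total paths from (0, 0) to (10, 5): C(15, 10) = 3003. Paths through (7, 1): (paths (0, 0) → (7, 1)) × (paths (7, 1) → (10, 5)) = C(8, 7) · C(7, 3) = 8 · 35 = 280. Avoidance count = 3003 − 280 = 2723.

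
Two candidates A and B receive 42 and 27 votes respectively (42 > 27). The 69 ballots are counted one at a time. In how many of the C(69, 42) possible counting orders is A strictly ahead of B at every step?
Strict-lead orderings = 2431577733201275120

Total orderings of the 69 votes with 42 for A: C(69, 42) = 11185257572725865552. By the Bertrand ballot formula (Cycle Lemma / reflection principle), the number of orderings in which A is strictly ahead of B throughout is (p − q)/(p + q) · C(p + q, p) = (42 − 27)/(42 + 27) · 11185257572725865552 = 2431577733201275120.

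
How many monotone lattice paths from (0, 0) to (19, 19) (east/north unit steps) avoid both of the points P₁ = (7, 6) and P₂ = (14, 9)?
Number of paths = 24585905190

Inclusion–exclusion. Total paths: C(38, 19) = 35345263800. Through P₁: C(13, 7)·C(25, 12) = 8923714800. Through P₂: C(23, 14)·C(15, 5) = 2454021570. Since P₁ is strictly southwest of P₂, a monotone path through both must visit P₁ then P₂; paths through both = C(13, 7)·C(10, 7)·C(15, 5) = 618377760. Avoid both = 35345263800 − 8923714800 − 2454021570 + 618377760 = 24585905190.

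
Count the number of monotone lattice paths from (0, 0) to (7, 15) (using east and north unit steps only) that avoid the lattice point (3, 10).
Number of paths = 134508

Total paths from (0, 0) to (7, 15): C(22, 7) = 170544. Paths through (3, 10): (paths (0, 0) → (3, 10)) × (paths (3, 10) → (7, 15)) = C(13, 3) · C(9, 4) = 286 · 126 = 36036. Avoidance count = 170544 − 36036 = 134508.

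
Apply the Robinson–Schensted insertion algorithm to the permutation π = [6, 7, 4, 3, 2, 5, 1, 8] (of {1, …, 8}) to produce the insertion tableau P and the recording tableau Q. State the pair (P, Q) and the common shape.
P = [1, 5, 8] / [2, 7] / [3] / [4] / [6];  Q = [1, 2, 8] / [3, 6] / [4] / [5] / [7];  common shape = (3, 2, 1, 1, 1)

Row-insert the values π_1, π_2, … into P one at a time, bumping the leftmost entry strictly greater than the inserted value down to the next row. The recording tableau Q records, in position (i, j), the step at which that cell was added to P.
  Insert 6 (step 1): P = [6];  Q = [1]
  Insert 7 (step 2): P = [6, 7];  Q = [1, 2]
  Insert 4 (step 3): P = [4, 7] / [6];  Q = [1, 2] / [3]
  Insert 3 (step 4): P = [3, 7] / [4] / [6];  Q = [1, 2] / [3] / [4]
  Insert 2 (step 5): P = [2, 7] / [3] / [4] / [6];  Q = [1, 2] / [3] / [4] / [5]
  Insert 5 (step 6): P = [2, 5] / [3, 7] / [4] / [6];  Q = [1, 2] / [3, 6] / [4] / [5]
  Insert 1 (step 7): P = [1, 5] / [2, 7] / [3] / [4] / [6];  Q = [1, 2] / [3, 6] / [4] / [5] / [7]
  Insert 8 (step 8): P = [1, 5, 8] / [2, 7] / [3] / [4] / [6];  Q = [1, 2, 8] / [3, 6] / [4] / [5] / [7]
Final shape: (3, 2, 1, 1, 1).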